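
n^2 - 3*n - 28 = (n - 7)*(n + 4)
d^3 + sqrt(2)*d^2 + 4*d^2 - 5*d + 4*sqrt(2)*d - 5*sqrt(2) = (d - 1)*(d + 5)*(d + sqrt(2))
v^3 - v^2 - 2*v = v*(v - 2)*(v + 1)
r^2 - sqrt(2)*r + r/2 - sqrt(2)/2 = (r + 1/2)*(r - sqrt(2))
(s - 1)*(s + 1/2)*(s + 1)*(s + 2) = s^4 + 5*s^3/2 - 5*s/2 - 1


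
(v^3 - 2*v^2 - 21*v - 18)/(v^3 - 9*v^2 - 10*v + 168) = (v^2 + 4*v + 3)/(v^2 - 3*v - 28)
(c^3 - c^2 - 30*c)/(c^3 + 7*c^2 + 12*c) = (c^2 - c - 30)/(c^2 + 7*c + 12)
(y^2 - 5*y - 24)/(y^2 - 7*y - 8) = (y + 3)/(y + 1)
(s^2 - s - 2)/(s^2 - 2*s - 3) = (s - 2)/(s - 3)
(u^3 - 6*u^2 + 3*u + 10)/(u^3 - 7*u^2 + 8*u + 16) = (u^2 - 7*u + 10)/(u^2 - 8*u + 16)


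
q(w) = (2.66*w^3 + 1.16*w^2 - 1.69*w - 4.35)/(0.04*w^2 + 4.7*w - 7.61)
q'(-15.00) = -19.08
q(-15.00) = 125.82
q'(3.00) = 3.59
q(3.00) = 10.63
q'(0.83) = -0.35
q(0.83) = 0.93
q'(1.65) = -503.30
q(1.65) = 31.39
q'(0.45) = 0.55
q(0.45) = 0.84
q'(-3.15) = -2.54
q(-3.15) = 3.21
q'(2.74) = 2.96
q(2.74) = 9.78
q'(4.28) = 5.39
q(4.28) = 16.48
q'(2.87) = 3.30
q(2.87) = 10.19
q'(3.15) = 3.87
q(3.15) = 11.19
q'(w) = (-0.08*w - 4.7)*(2.66*w^3 + 1.16*w^2 - 1.69*w - 4.35)/(0.04*w^2 + 4.7*w - 7.61)^2 + (7.98*w^2 + 2.32*w - 1.69)/(0.04*w^2 + 4.7*w - 7.61) = (0.1064*w^4 + 25.004*w^3 - 55.2082*w^2 - 17.3072*w + 33.3059)/(0.0016*w^4 + 0.376*w^3 + 21.4812*w^2 - 71.534*w + 57.9121)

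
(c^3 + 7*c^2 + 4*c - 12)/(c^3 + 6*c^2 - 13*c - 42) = (c^2 + 5*c - 6)/(c^2 + 4*c - 21)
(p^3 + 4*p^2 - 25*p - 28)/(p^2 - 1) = (p^2 + 3*p - 28)/(p - 1)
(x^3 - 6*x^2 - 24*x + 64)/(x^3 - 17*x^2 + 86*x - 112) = (x + 4)/(x - 7)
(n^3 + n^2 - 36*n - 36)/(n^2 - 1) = (n^2 - 36)/(n - 1)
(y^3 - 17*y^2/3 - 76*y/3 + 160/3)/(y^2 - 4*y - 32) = y - 5/3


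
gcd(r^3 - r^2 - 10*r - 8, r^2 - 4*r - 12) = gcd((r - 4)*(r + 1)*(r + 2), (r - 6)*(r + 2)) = r + 2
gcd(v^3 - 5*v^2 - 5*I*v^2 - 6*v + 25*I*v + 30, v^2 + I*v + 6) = v - 2*I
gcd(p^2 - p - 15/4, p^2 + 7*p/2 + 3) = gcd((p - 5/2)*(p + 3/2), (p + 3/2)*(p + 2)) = p + 3/2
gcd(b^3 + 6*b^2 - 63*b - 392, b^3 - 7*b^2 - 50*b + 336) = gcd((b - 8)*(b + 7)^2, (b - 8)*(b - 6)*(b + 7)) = b^2 - b - 56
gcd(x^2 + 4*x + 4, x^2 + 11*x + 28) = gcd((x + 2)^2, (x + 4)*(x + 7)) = 1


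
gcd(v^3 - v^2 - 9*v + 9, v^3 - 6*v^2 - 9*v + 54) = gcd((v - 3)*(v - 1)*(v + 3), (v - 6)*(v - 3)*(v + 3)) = v^2 - 9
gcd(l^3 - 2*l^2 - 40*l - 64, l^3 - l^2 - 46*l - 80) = l^2 - 6*l - 16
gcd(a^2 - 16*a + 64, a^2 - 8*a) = a - 8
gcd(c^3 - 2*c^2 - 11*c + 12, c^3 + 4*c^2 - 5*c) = c - 1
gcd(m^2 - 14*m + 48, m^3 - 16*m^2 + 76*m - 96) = m^2 - 14*m + 48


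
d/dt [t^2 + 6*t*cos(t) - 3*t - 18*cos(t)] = -6*t*sin(t) + 2*t + 18*sin(t) + 6*cos(t) - 3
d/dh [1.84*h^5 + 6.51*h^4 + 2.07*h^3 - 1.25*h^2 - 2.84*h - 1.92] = 9.2*h^4 + 26.04*h^3 + 6.21*h^2 - 2.5*h - 2.84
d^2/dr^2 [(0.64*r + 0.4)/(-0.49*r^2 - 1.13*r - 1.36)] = (-(0.64*r + 0.4)*(0.98*r + 1.13)*(1.96*r + 2.26) + (1.8816*r + 1.8384)*(0.49*r^2 + 1.13*r + 1.36))/(0.49*r^2 + 1.13*r + 1.36)^3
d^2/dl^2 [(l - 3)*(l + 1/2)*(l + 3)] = 6*l + 1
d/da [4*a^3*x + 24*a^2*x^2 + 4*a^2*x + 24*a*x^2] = 4*x*(3*a^2 + 12*a*x + 2*a + 6*x)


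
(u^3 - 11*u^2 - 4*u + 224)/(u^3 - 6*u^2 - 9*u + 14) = (u^2 - 4*u - 32)/(u^2 + u - 2)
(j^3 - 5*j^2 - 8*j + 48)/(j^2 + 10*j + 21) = (j^2 - 8*j + 16)/(j + 7)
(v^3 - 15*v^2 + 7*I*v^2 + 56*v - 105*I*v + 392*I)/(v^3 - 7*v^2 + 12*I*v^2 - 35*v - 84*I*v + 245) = (v - 8)/(v + 5*I)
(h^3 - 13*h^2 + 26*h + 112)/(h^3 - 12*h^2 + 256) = (h^2 - 5*h - 14)/(h^2 - 4*h - 32)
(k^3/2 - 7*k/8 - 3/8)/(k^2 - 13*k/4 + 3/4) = (4*k^3 - 7*k - 3)/(2*(4*k^2 - 13*k + 3))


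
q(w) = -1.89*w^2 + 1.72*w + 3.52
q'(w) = 1.72 - 3.78*w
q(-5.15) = -55.47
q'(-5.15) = 21.19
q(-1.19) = -1.20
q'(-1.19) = 6.22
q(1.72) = 0.89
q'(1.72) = -4.78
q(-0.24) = 3.00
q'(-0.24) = 2.63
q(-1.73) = -5.11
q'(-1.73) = 8.26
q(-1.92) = -6.75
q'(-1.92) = 8.98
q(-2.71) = -15.02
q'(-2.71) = 11.96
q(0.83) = 3.65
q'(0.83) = -1.42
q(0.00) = 3.52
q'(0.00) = 1.72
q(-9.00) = -165.05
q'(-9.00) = 35.74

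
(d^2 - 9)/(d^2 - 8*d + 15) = (d + 3)/(d - 5)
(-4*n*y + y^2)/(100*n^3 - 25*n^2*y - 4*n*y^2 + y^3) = y/(-25*n^2 + y^2)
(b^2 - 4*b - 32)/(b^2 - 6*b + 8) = (b^2 - 4*b - 32)/(b^2 - 6*b + 8)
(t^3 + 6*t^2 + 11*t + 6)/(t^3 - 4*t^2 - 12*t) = (t^2 + 4*t + 3)/(t*(t - 6))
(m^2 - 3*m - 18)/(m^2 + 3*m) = (m - 6)/m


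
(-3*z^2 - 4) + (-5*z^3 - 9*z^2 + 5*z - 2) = -5*z^3 - 12*z^2 + 5*z - 6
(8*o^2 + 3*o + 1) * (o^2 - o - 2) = 8*o^4 - 5*o^3 - 18*o^2 - 7*o - 2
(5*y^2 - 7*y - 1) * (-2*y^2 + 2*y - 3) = -10*y^4 + 24*y^3 - 27*y^2 + 19*y + 3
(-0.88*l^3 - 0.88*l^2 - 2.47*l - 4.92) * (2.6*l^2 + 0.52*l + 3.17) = -2.288*l^5 - 2.7456*l^4 - 9.6692*l^3 - 16.866*l^2 - 10.3883*l - 15.5964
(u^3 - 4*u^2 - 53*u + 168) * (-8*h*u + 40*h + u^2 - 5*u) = -8*h*u^4 + 72*h*u^3 + 264*h*u^2 - 3464*h*u + 6720*h + u^5 - 9*u^4 - 33*u^3 + 433*u^2 - 840*u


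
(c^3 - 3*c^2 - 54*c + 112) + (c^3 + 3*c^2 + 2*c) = 2*c^3 - 52*c + 112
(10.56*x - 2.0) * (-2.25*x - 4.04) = -23.76*x^2 - 38.1624*x + 8.08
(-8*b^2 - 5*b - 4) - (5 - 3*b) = -8*b^2 - 2*b - 9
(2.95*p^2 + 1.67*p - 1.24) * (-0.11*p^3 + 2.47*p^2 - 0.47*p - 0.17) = -0.3245*p^5 + 7.1028*p^4 + 2.8748*p^3 - 4.3492*p^2 + 0.2989*p + 0.2108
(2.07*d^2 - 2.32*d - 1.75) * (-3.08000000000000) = -6.3756*d^2 + 7.1456*d + 5.39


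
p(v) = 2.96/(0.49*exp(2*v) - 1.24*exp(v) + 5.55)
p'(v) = 2.96*(-0.98*exp(2*v) + 1.24*exp(v))/(0.49*exp(2*v) - 1.24*exp(v) + 5.55)^2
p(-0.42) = 0.60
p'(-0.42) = 0.05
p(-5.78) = 0.53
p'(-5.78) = 0.00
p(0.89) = 0.54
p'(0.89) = -0.28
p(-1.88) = 0.55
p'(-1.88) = 0.02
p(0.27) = 0.62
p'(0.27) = -0.01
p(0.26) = 0.62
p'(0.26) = -0.01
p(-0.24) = 0.61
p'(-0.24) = 0.05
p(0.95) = 0.53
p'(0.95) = -0.31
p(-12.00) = 0.53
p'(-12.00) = 0.00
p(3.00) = 0.02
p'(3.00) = -0.03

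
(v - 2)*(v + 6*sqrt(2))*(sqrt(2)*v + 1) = sqrt(2)*v^3 - 2*sqrt(2)*v^2 + 13*v^2 - 26*v + 6*sqrt(2)*v - 12*sqrt(2)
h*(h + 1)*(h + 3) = h^3 + 4*h^2 + 3*h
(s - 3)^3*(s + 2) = s^4 - 7*s^3 + 9*s^2 + 27*s - 54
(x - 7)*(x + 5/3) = x^2 - 16*x/3 - 35/3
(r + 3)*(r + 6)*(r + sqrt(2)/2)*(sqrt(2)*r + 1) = sqrt(2)*r^4 + 2*r^3 + 9*sqrt(2)*r^3 + 18*r^2 + 37*sqrt(2)*r^2/2 + 9*sqrt(2)*r/2 + 36*r + 9*sqrt(2)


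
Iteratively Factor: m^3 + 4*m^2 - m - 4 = (m + 4)*(m^2 - 1) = (m + 1)*(m + 4)*(m - 1)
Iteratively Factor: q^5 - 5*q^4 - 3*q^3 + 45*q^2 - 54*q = (q)*(q^4 - 5*q^3 - 3*q^2 + 45*q - 54) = q*(q - 2)*(q^3 - 3*q^2 - 9*q + 27) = q*(q - 3)*(q - 2)*(q^2 - 9) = q*(q - 3)^2*(q - 2)*(q + 3)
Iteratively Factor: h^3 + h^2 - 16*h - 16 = (h + 1)*(h^2 - 16) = (h + 1)*(h + 4)*(h - 4)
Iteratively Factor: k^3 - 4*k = (k)*(k^2 - 4) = k*(k + 2)*(k - 2)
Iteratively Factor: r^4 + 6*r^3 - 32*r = (r + 4)*(r^3 + 2*r^2 - 8*r) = (r + 4)^2*(r^2 - 2*r) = (r - 2)*(r + 4)^2*(r)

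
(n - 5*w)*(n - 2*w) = n^2 - 7*n*w + 10*w^2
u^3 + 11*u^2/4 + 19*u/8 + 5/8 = (u + 1/2)*(u + 1)*(u + 5/4)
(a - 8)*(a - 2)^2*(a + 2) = a^4 - 10*a^3 + 12*a^2 + 40*a - 64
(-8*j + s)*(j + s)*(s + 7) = -8*j^2*s - 56*j^2 - 7*j*s^2 - 49*j*s + s^3 + 7*s^2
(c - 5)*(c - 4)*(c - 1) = c^3 - 10*c^2 + 29*c - 20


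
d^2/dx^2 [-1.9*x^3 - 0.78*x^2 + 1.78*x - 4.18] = -11.4*x - 1.56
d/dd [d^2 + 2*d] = 2*d + 2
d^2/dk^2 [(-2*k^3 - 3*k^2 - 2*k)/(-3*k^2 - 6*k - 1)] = 6*(10*k^3 + 3*k^2 - 4*k - 3)/(27*k^6 + 162*k^5 + 351*k^4 + 324*k^3 + 117*k^2 + 18*k + 1)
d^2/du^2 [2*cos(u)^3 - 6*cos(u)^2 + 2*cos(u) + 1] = -7*cos(u)/2 + 12*cos(2*u) - 9*cos(3*u)/2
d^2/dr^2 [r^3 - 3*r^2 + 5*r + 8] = 6*r - 6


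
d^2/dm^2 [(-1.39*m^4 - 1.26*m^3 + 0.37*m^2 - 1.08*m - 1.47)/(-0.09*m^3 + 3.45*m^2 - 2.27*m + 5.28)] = (-1.77635683940025e-15*m^7 + 33.2974620000001*m^6 - 62.843562*m^5 + 200.66604*m^4 - 289.77045*m^3 + 527.780664*m^2 + 27.838458*m - 33.146634)/(0.000729*m^9 - 0.083835*m^8 + 3.268836*m^7 - 45.420939*m^6 + 92.283948*m^5 - 248.340339*m^4 + 267.326171*m^3 - 370.163376*m^2 + 189.851904*m - 147.197952)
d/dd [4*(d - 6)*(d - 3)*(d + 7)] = 12*d^2 - 16*d - 180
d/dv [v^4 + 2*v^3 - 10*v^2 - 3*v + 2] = 4*v^3 + 6*v^2 - 20*v - 3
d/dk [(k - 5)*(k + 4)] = 2*k - 1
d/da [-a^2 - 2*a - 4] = -2*a - 2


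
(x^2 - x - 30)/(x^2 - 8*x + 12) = (x + 5)/(x - 2)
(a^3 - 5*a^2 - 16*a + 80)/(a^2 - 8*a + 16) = (a^2 - a - 20)/(a - 4)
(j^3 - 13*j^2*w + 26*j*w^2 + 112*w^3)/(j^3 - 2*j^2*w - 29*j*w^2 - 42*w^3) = (j - 8*w)/(j + 3*w)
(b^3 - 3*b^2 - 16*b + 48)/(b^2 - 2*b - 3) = (b^2 - 16)/(b + 1)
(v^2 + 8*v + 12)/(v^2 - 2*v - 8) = (v + 6)/(v - 4)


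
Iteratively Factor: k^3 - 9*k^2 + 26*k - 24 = (k - 4)*(k^2 - 5*k + 6) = (k - 4)*(k - 2)*(k - 3)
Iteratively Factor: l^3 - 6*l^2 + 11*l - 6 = (l - 1)*(l^2 - 5*l + 6) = (l - 3)*(l - 1)*(l - 2)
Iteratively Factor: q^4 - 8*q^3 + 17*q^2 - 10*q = (q)*(q^3 - 8*q^2 + 17*q - 10) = q*(q - 2)*(q^2 - 6*q + 5) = q*(q - 2)*(q - 1)*(q - 5)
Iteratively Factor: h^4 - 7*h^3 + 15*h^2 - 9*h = (h - 1)*(h^3 - 6*h^2 + 9*h) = (h - 3)*(h - 1)*(h^2 - 3*h) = (h - 3)^2*(h - 1)*(h)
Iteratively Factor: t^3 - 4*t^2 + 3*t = (t - 3)*(t^2 - t) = (t - 3)*(t - 1)*(t)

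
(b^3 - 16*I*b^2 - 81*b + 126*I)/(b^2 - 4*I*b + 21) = (b^2 - 9*I*b - 18)/(b + 3*I)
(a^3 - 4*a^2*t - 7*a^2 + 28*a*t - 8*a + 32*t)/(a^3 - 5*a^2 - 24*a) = (a^2 - 4*a*t + a - 4*t)/(a*(a + 3))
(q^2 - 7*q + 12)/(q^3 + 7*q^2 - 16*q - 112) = (q - 3)/(q^2 + 11*q + 28)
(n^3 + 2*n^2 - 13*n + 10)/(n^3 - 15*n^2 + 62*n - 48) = (n^2 + 3*n - 10)/(n^2 - 14*n + 48)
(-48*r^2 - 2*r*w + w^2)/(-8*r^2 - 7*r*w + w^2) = (6*r + w)/(r + w)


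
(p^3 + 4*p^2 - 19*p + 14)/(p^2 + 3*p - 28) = (p^2 - 3*p + 2)/(p - 4)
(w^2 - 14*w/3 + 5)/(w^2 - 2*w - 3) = (w - 5/3)/(w + 1)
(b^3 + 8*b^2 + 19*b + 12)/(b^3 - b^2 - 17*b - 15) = (b + 4)/(b - 5)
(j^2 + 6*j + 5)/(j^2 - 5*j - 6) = (j + 5)/(j - 6)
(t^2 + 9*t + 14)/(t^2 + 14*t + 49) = (t + 2)/(t + 7)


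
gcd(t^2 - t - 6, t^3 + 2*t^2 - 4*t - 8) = t + 2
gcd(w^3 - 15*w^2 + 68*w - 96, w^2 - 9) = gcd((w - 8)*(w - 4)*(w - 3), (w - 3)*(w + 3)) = w - 3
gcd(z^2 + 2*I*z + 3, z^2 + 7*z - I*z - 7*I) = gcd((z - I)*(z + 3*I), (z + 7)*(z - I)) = z - I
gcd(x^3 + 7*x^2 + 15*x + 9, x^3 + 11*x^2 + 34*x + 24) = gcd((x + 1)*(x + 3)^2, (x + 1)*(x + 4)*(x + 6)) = x + 1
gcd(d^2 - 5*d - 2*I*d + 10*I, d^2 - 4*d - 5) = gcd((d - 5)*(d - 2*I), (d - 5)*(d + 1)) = d - 5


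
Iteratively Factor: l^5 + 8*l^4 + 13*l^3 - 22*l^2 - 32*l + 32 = (l + 4)*(l^4 + 4*l^3 - 3*l^2 - 10*l + 8) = (l - 1)*(l + 4)*(l^3 + 5*l^2 + 2*l - 8) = (l - 1)*(l + 2)*(l + 4)*(l^2 + 3*l - 4) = (l - 1)^2*(l + 2)*(l + 4)*(l + 4)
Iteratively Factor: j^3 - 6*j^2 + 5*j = (j - 5)*(j^2 - j) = (j - 5)*(j - 1)*(j)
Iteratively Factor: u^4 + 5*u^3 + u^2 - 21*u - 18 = (u + 3)*(u^3 + 2*u^2 - 5*u - 6) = (u + 1)*(u + 3)*(u^2 + u - 6) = (u - 2)*(u + 1)*(u + 3)*(u + 3)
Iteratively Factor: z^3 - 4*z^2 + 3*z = (z - 1)*(z^2 - 3*z) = (z - 3)*(z - 1)*(z)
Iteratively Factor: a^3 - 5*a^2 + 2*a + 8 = (a + 1)*(a^2 - 6*a + 8) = (a - 2)*(a + 1)*(a - 4)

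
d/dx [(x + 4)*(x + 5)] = 2*x + 9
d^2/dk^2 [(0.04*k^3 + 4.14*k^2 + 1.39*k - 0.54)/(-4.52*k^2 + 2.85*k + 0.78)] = (-1.13686837721616e-13*k^4 - 164.39132*k^3 - 21.914928*k^2 - 71.2872*k + 13.722336)/(92.345408*k^6 - 174.67992*k^5 + 62.333964*k^4 + 37.138635*k^3 - 10.756746*k^2 - 5.20182*k - 0.474552)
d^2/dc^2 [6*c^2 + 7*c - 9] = 12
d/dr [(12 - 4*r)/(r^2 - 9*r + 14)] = 4*(r^2 - 6*r + 13)/(r^4 - 18*r^3 + 109*r^2 - 252*r + 196)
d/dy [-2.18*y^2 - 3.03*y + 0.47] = -4.36*y - 3.03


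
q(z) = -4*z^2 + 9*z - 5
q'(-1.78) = 23.24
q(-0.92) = -16.67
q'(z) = 9 - 8*z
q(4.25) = -39.00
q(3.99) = -32.77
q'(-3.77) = 39.16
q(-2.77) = -60.62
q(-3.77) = -95.78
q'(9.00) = -63.00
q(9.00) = -248.00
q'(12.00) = -87.00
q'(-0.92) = 16.36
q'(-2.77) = 31.16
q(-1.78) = -33.69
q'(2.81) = -13.48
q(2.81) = -11.29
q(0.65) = -0.84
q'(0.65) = 3.80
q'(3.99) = -22.92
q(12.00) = -473.00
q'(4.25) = -25.00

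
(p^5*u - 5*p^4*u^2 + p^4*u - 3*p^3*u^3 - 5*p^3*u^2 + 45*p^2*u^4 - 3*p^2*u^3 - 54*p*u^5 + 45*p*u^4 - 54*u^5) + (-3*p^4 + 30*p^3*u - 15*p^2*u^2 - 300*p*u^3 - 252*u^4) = p^5*u - 5*p^4*u^2 + p^4*u - 3*p^4 - 3*p^3*u^3 - 5*p^3*u^2 + 30*p^3*u + 45*p^2*u^4 - 3*p^2*u^3 - 15*p^2*u^2 - 54*p*u^5 + 45*p*u^4 - 300*p*u^3 - 54*u^5 - 252*u^4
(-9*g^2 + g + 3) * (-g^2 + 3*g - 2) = 9*g^4 - 28*g^3 + 18*g^2 + 7*g - 6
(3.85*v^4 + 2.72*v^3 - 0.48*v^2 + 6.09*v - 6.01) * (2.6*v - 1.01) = 10.01*v^5 + 3.1835*v^4 - 3.9952*v^3 + 16.3188*v^2 - 21.7769*v + 6.0701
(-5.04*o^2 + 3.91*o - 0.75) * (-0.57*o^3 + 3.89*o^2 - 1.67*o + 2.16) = 2.8728*o^5 - 21.8343*o^4 + 24.0542*o^3 - 20.3336*o^2 + 9.6981*o - 1.62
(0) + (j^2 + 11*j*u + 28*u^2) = j^2 + 11*j*u + 28*u^2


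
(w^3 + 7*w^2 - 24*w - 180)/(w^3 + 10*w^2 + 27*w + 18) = (w^2 + w - 30)/(w^2 + 4*w + 3)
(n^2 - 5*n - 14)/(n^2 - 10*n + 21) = (n + 2)/(n - 3)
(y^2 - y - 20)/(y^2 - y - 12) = (-y^2 + y + 20)/(-y^2 + y + 12)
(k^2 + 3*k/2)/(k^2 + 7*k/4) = 2*(2*k + 3)/(4*k + 7)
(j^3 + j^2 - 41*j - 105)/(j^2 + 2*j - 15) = (j^2 - 4*j - 21)/(j - 3)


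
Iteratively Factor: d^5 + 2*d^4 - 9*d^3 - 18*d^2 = (d - 3)*(d^4 + 5*d^3 + 6*d^2) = d*(d - 3)*(d^3 + 5*d^2 + 6*d) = d*(d - 3)*(d + 2)*(d^2 + 3*d) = d*(d - 3)*(d + 2)*(d + 3)*(d)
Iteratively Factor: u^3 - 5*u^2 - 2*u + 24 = (u + 2)*(u^2 - 7*u + 12) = (u - 4)*(u + 2)*(u - 3)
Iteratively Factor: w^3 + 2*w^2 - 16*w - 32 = (w + 2)*(w^2 - 16) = (w + 2)*(w + 4)*(w - 4)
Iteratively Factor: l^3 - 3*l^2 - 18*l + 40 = (l - 5)*(l^2 + 2*l - 8) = (l - 5)*(l - 2)*(l + 4)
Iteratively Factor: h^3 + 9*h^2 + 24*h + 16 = (h + 1)*(h^2 + 8*h + 16) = (h + 1)*(h + 4)*(h + 4)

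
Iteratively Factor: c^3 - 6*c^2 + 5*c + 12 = (c + 1)*(c^2 - 7*c + 12) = (c - 3)*(c + 1)*(c - 4)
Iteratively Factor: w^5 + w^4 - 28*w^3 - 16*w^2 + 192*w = (w - 4)*(w^4 + 5*w^3 - 8*w^2 - 48*w) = (w - 4)*(w + 4)*(w^3 + w^2 - 12*w) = (w - 4)*(w - 3)*(w + 4)*(w^2 + 4*w) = w*(w - 4)*(w - 3)*(w + 4)*(w + 4)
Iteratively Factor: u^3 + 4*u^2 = (u)*(u^2 + 4*u) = u*(u + 4)*(u)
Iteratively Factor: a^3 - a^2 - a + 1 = (a - 1)*(a^2 - 1) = (a - 1)^2*(a + 1)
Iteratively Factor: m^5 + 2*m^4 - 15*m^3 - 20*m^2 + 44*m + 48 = (m + 4)*(m^4 - 2*m^3 - 7*m^2 + 8*m + 12) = (m - 3)*(m + 4)*(m^3 + m^2 - 4*m - 4) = (m - 3)*(m + 2)*(m + 4)*(m^2 - m - 2) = (m - 3)*(m + 1)*(m + 2)*(m + 4)*(m - 2)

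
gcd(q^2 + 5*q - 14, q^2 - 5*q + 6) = q - 2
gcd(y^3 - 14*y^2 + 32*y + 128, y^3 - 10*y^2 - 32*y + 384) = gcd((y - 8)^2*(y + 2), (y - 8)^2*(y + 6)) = y^2 - 16*y + 64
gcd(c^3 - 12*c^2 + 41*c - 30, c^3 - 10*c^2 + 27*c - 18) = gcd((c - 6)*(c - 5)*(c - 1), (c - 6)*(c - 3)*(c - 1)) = c^2 - 7*c + 6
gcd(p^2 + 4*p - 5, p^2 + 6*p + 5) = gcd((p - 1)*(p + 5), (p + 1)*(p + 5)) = p + 5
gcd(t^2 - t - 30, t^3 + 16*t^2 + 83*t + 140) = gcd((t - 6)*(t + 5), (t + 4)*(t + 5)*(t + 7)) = t + 5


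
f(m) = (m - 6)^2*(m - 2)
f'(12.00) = 156.00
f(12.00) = 360.00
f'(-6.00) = 336.00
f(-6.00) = -1152.00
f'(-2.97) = 169.62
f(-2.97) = -399.89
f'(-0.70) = 81.07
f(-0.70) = -121.20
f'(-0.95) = 89.31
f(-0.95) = -142.49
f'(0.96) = 35.88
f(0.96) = -26.42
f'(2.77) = 5.46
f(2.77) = 8.03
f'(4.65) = -5.33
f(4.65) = 4.83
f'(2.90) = 4.03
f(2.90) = 8.65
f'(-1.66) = 114.75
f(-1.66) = -214.75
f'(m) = (m - 6)^2 + (m - 2)*(2*m - 12)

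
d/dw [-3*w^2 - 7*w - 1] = -6*w - 7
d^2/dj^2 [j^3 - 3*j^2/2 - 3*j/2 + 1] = 6*j - 3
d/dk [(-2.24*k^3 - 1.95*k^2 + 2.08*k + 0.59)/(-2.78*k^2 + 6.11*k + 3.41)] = (6.2272*k^4 - 27.3728*k^3 - 29.0473*k^2 - 10.0186*k + 3.4879)/(7.7284*k^4 - 33.9716*k^3 + 18.3725*k^2 + 41.6702*k + 11.6281)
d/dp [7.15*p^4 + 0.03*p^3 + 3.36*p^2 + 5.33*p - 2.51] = 28.6*p^3 + 0.09*p^2 + 6.72*p + 5.33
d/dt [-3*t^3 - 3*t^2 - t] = -9*t^2 - 6*t - 1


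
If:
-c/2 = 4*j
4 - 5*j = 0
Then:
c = -32/5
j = 4/5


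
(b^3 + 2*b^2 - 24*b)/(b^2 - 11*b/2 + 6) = 2*b*(b + 6)/(2*b - 3)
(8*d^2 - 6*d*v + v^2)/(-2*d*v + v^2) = (-4*d + v)/v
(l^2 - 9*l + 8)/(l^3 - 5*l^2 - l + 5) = (l - 8)/(l^2 - 4*l - 5)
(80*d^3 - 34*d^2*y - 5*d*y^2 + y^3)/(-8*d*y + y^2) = -10*d^2/y + 3*d + y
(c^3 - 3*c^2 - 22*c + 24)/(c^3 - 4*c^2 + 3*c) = (c^2 - 2*c - 24)/(c*(c - 3))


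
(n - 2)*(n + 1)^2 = n^3 - 3*n - 2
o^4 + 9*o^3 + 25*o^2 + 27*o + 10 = (o + 1)^2*(o + 2)*(o + 5)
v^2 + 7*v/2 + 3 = (v + 3/2)*(v + 2)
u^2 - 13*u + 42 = (u - 7)*(u - 6)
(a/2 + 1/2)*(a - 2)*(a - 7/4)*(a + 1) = a^4/2 - 7*a^3/8 - 3*a^2/2 + 13*a/8 + 7/4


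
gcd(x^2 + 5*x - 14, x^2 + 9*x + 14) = x + 7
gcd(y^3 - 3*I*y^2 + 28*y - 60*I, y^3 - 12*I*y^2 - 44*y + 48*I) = y^2 - 8*I*y - 12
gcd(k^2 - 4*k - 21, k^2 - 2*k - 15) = k + 3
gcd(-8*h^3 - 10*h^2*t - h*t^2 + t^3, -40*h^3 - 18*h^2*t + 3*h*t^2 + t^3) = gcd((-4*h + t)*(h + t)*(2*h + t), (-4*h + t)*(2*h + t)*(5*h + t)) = -8*h^2 - 2*h*t + t^2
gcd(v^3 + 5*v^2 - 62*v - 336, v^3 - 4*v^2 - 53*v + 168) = v^2 - v - 56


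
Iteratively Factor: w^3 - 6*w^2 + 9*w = (w)*(w^2 - 6*w + 9) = w*(w - 3)*(w - 3)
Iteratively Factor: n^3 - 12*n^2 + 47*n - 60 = (n - 5)*(n^2 - 7*n + 12) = (n - 5)*(n - 3)*(n - 4)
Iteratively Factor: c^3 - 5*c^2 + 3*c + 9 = (c - 3)*(c^2 - 2*c - 3) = (c - 3)^2*(c + 1)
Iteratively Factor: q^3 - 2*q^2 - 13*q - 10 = (q + 2)*(q^2 - 4*q - 5) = (q + 1)*(q + 2)*(q - 5)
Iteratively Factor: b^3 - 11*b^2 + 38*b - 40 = (b - 5)*(b^2 - 6*b + 8) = (b - 5)*(b - 2)*(b - 4)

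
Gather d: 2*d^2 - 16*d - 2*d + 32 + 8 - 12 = 2*d^2 - 18*d + 28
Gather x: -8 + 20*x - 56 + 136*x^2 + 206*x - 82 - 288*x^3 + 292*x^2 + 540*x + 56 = -288*x^3 + 428*x^2 + 766*x - 90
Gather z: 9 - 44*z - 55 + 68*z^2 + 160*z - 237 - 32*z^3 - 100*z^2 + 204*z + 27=-32*z^3 - 32*z^2 + 320*z - 256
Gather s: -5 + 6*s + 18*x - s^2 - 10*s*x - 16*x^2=-s^2 + s*(6 - 10*x) - 16*x^2 + 18*x - 5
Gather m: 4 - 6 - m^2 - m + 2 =-m^2 - m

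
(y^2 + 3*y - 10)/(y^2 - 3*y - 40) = (y - 2)/(y - 8)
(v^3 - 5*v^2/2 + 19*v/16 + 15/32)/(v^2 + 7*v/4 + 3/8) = (8*v^2 - 22*v + 15)/(4*(2*v + 3))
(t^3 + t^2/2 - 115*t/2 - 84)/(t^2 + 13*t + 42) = (t^2 - 13*t/2 - 12)/(t + 6)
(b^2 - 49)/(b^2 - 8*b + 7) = (b + 7)/(b - 1)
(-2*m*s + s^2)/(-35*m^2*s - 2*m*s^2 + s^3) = (2*m - s)/(35*m^2 + 2*m*s - s^2)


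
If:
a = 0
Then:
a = 0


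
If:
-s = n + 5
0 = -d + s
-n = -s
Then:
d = -5/2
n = -5/2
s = -5/2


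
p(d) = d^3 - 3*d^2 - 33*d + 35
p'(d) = 3*d^2 - 6*d - 33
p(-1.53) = 74.89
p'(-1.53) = -16.80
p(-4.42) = 35.90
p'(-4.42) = 52.13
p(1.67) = -23.82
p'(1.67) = -34.65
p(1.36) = -12.91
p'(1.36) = -35.61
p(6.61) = -25.40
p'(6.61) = 58.42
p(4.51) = -83.12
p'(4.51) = 0.96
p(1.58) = -20.68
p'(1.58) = -34.99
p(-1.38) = 72.20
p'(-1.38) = -19.01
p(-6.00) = -91.00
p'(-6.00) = 111.00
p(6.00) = -55.00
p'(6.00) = 39.00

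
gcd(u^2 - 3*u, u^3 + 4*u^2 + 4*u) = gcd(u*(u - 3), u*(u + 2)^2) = u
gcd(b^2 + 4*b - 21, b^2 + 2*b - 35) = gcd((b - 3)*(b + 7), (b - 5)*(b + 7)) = b + 7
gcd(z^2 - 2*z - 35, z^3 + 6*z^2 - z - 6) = 1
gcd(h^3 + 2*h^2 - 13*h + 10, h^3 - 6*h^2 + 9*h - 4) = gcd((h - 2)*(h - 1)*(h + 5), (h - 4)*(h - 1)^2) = h - 1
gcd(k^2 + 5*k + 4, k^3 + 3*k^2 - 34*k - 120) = k + 4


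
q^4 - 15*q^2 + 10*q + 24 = (q - 3)*(q - 2)*(q + 1)*(q + 4)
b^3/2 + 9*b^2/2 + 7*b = b*(b/2 + 1)*(b + 7)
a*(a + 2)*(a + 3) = a^3 + 5*a^2 + 6*a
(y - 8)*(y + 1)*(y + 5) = y^3 - 2*y^2 - 43*y - 40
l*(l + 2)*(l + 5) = l^3 + 7*l^2 + 10*l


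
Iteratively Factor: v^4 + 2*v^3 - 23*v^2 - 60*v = (v - 5)*(v^3 + 7*v^2 + 12*v) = (v - 5)*(v + 4)*(v^2 + 3*v) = v*(v - 5)*(v + 4)*(v + 3)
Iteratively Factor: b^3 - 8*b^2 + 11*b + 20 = (b + 1)*(b^2 - 9*b + 20) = (b - 4)*(b + 1)*(b - 5)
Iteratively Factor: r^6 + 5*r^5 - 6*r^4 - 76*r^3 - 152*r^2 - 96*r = (r + 3)*(r^5 + 2*r^4 - 12*r^3 - 40*r^2 - 32*r) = (r - 4)*(r + 3)*(r^4 + 6*r^3 + 12*r^2 + 8*r) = (r - 4)*(r + 2)*(r + 3)*(r^3 + 4*r^2 + 4*r) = (r - 4)*(r + 2)^2*(r + 3)*(r^2 + 2*r) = r*(r - 4)*(r + 2)^2*(r + 3)*(r + 2)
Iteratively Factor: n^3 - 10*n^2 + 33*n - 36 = (n - 4)*(n^2 - 6*n + 9) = (n - 4)*(n - 3)*(n - 3)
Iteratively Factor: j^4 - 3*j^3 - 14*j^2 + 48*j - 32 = (j - 1)*(j^3 - 2*j^2 - 16*j + 32) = (j - 4)*(j - 1)*(j^2 + 2*j - 8) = (j - 4)*(j - 1)*(j + 4)*(j - 2)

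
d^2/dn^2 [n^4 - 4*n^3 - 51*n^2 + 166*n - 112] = 12*n^2 - 24*n - 102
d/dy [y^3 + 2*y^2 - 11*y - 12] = 3*y^2 + 4*y - 11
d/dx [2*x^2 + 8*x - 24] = 4*x + 8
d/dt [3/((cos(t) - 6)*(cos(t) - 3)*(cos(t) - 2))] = 3*(-3*sin(t)^2 - 22*cos(t) + 39)*sin(t)/((cos(t) - 6)^2*(cos(t) - 3)^2*(cos(t) - 2)^2)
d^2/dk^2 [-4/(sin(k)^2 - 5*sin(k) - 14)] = 4*(4*sin(k)^4 - 15*sin(k)^3 + 75*sin(k)^2 - 40*sin(k) - 78)/((sin(k) - 7)^3*(sin(k) + 2)^3)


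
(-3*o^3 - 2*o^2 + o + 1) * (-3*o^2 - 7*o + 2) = 9*o^5 + 27*o^4 + 5*o^3 - 14*o^2 - 5*o + 2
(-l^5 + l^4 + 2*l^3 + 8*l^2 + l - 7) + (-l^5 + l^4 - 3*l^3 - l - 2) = -2*l^5 + 2*l^4 - l^3 + 8*l^2 - 9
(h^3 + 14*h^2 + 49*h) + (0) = h^3 + 14*h^2 + 49*h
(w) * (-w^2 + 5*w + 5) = -w^3 + 5*w^2 + 5*w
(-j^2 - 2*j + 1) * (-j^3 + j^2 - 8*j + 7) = j^5 + j^4 + 5*j^3 + 10*j^2 - 22*j + 7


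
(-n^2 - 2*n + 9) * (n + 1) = -n^3 - 3*n^2 + 7*n + 9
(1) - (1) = 0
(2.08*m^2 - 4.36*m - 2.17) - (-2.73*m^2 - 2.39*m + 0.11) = 4.81*m^2 - 1.97*m - 2.28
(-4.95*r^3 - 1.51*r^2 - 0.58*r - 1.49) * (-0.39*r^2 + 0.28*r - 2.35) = 1.9305*r^5 - 0.7971*r^4 + 11.4359*r^3 + 3.9672*r^2 + 0.9458*r + 3.5015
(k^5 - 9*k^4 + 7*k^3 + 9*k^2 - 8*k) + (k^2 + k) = k^5 - 9*k^4 + 7*k^3 + 10*k^2 - 7*k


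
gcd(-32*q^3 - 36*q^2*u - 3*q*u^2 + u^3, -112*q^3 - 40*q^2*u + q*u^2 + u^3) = 4*q + u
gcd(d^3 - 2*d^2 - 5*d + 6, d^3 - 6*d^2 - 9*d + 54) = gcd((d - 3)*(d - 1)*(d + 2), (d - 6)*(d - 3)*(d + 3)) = d - 3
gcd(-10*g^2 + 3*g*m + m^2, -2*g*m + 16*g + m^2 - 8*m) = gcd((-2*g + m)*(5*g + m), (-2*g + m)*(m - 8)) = 2*g - m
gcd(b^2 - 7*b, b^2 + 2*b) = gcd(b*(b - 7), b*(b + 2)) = b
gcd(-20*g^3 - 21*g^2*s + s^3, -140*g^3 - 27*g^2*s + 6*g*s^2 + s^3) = -20*g^2 - g*s + s^2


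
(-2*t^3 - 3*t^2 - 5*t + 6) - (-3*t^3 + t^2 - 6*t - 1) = t^3 - 4*t^2 + t + 7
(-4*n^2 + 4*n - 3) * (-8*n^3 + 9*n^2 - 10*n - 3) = 32*n^5 - 68*n^4 + 100*n^3 - 55*n^2 + 18*n + 9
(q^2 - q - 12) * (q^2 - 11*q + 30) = q^4 - 12*q^3 + 29*q^2 + 102*q - 360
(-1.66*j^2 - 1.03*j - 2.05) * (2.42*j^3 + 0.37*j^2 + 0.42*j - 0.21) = -4.0172*j^5 - 3.1068*j^4 - 6.0393*j^3 - 0.8425*j^2 - 0.6447*j + 0.4305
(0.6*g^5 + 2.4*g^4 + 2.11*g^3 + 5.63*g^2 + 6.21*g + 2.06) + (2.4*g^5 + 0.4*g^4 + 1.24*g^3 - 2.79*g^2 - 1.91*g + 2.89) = 3.0*g^5 + 2.8*g^4 + 3.35*g^3 + 2.84*g^2 + 4.3*g + 4.95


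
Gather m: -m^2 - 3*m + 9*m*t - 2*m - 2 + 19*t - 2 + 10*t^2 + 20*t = -m^2 + m*(9*t - 5) + 10*t^2 + 39*t - 4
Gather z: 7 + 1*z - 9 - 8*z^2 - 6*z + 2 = -8*z^2 - 5*z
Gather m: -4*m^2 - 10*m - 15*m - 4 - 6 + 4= -4*m^2 - 25*m - 6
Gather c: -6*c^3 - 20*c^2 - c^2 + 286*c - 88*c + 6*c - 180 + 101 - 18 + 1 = -6*c^3 - 21*c^2 + 204*c - 96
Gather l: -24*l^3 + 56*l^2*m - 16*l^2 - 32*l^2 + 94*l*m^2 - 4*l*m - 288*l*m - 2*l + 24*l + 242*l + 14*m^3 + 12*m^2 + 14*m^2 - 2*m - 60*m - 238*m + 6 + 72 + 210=-24*l^3 + l^2*(56*m - 48) + l*(94*m^2 - 292*m + 264) + 14*m^3 + 26*m^2 - 300*m + 288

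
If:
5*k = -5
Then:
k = -1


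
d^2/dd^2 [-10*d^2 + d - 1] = -20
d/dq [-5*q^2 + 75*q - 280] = 75 - 10*q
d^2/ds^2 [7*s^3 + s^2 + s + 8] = 42*s + 2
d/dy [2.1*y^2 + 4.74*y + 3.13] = 4.2*y + 4.74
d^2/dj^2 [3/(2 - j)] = -6/(j - 2)^3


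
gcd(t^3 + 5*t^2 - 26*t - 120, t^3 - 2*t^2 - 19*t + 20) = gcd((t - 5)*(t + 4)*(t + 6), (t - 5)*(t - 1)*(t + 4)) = t^2 - t - 20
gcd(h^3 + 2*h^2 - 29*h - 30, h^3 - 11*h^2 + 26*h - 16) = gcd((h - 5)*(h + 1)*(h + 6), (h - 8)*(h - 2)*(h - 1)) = 1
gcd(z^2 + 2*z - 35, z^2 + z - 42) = z + 7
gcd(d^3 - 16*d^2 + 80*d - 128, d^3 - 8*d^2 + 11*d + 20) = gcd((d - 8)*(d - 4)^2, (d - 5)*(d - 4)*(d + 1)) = d - 4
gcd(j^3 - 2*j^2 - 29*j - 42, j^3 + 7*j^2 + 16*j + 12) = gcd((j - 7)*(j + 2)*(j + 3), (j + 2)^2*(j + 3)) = j^2 + 5*j + 6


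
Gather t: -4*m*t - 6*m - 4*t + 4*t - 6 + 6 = -4*m*t - 6*m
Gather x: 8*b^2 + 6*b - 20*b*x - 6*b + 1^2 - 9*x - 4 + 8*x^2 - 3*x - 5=8*b^2 + 8*x^2 + x*(-20*b - 12) - 8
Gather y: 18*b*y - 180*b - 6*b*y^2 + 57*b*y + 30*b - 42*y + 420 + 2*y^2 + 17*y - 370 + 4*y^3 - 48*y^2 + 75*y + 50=-150*b + 4*y^3 + y^2*(-6*b - 46) + y*(75*b + 50) + 100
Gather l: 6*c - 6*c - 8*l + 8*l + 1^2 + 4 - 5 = 0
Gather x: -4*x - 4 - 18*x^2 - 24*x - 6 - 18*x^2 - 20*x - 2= -36*x^2 - 48*x - 12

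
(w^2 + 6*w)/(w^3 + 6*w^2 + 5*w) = (w + 6)/(w^2 + 6*w + 5)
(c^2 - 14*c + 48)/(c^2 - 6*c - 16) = (c - 6)/(c + 2)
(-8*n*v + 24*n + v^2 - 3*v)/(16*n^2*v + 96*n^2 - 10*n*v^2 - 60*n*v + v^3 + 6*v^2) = (v - 3)/(-2*n*v - 12*n + v^2 + 6*v)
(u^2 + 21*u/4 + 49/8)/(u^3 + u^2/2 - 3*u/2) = (8*u^2 + 42*u + 49)/(4*u*(2*u^2 + u - 3))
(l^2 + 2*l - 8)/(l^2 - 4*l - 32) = (l - 2)/(l - 8)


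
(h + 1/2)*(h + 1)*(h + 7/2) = h^3 + 5*h^2 + 23*h/4 + 7/4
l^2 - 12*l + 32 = (l - 8)*(l - 4)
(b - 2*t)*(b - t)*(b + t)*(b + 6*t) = b^4 + 4*b^3*t - 13*b^2*t^2 - 4*b*t^3 + 12*t^4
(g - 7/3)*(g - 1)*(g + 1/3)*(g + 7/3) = g^4 - 2*g^3/3 - 52*g^2/9 + 98*g/27 + 49/27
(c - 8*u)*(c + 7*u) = c^2 - c*u - 56*u^2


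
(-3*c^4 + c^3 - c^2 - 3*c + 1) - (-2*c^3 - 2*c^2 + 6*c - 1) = -3*c^4 + 3*c^3 + c^2 - 9*c + 2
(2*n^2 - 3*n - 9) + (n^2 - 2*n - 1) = 3*n^2 - 5*n - 10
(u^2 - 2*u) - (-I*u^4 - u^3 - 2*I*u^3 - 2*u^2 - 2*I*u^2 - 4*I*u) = I*u^4 + u^3 + 2*I*u^3 + 3*u^2 + 2*I*u^2 - 2*u + 4*I*u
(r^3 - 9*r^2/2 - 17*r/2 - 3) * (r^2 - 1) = r^5 - 9*r^4/2 - 19*r^3/2 + 3*r^2/2 + 17*r/2 + 3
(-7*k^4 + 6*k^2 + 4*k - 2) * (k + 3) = -7*k^5 - 21*k^4 + 6*k^3 + 22*k^2 + 10*k - 6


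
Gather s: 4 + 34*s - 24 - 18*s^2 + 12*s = -18*s^2 + 46*s - 20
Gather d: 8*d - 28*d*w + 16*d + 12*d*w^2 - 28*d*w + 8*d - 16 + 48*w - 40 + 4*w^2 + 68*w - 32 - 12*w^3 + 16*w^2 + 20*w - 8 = d*(12*w^2 - 56*w + 32) - 12*w^3 + 20*w^2 + 136*w - 96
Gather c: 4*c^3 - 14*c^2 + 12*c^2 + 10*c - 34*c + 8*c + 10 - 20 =4*c^3 - 2*c^2 - 16*c - 10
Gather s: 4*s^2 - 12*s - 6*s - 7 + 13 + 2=4*s^2 - 18*s + 8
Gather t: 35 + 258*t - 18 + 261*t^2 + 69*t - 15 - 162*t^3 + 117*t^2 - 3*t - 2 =-162*t^3 + 378*t^2 + 324*t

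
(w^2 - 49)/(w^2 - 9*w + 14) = (w + 7)/(w - 2)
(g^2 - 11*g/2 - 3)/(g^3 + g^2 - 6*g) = (g^2 - 11*g/2 - 3)/(g*(g^2 + g - 6))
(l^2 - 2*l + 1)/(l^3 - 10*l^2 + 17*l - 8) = 1/(l - 8)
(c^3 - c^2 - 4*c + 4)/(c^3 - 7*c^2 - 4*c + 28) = (c - 1)/(c - 7)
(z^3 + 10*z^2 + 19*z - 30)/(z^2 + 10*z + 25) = (z^2 + 5*z - 6)/(z + 5)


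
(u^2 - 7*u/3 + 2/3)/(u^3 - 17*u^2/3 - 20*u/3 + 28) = (3*u - 1)/(3*u^2 - 11*u - 42)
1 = 1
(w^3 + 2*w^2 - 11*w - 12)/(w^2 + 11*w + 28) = (w^2 - 2*w - 3)/(w + 7)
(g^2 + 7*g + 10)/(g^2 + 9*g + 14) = (g + 5)/(g + 7)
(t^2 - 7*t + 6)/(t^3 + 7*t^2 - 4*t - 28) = (t^2 - 7*t + 6)/(t^3 + 7*t^2 - 4*t - 28)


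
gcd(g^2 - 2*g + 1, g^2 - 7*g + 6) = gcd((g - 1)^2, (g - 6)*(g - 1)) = g - 1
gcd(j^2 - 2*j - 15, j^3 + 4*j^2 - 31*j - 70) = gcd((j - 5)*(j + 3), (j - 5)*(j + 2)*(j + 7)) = j - 5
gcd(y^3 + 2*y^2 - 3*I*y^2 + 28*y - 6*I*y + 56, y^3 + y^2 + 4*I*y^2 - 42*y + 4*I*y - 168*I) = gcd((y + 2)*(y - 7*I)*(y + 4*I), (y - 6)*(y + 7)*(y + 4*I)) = y + 4*I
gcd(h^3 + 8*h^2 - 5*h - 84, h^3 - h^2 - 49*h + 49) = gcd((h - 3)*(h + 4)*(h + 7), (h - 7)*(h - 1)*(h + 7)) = h + 7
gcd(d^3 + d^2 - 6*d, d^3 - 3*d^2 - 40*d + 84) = d - 2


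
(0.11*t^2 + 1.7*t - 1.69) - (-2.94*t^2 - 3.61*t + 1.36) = 3.05*t^2 + 5.31*t - 3.05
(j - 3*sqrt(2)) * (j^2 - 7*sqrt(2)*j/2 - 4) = j^3 - 13*sqrt(2)*j^2/2 + 17*j + 12*sqrt(2)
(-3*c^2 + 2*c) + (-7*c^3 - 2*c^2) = -7*c^3 - 5*c^2 + 2*c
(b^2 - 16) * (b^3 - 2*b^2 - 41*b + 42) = b^5 - 2*b^4 - 57*b^3 + 74*b^2 + 656*b - 672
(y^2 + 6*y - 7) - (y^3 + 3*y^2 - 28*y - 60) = -y^3 - 2*y^2 + 34*y + 53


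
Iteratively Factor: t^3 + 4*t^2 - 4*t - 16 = (t + 2)*(t^2 + 2*t - 8) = (t - 2)*(t + 2)*(t + 4)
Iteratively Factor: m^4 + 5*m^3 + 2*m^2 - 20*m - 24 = (m + 3)*(m^3 + 2*m^2 - 4*m - 8) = (m + 2)*(m + 3)*(m^2 - 4) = (m + 2)^2*(m + 3)*(m - 2)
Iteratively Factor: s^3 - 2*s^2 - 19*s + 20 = (s - 5)*(s^2 + 3*s - 4) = (s - 5)*(s + 4)*(s - 1)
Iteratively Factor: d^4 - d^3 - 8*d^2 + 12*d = (d - 2)*(d^3 + d^2 - 6*d) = (d - 2)*(d + 3)*(d^2 - 2*d) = (d - 2)^2*(d + 3)*(d)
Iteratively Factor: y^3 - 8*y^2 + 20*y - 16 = (y - 2)*(y^2 - 6*y + 8) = (y - 4)*(y - 2)*(y - 2)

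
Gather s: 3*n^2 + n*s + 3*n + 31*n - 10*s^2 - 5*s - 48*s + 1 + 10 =3*n^2 + 34*n - 10*s^2 + s*(n - 53) + 11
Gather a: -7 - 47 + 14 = -40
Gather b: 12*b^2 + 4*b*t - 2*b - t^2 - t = 12*b^2 + b*(4*t - 2) - t^2 - t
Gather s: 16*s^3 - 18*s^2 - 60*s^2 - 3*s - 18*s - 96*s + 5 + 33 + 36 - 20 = 16*s^3 - 78*s^2 - 117*s + 54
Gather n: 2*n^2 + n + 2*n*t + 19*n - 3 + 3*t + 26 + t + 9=2*n^2 + n*(2*t + 20) + 4*t + 32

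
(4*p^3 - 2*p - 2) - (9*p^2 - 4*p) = 4*p^3 - 9*p^2 + 2*p - 2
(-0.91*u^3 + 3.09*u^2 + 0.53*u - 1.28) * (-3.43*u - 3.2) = 3.1213*u^4 - 7.6867*u^3 - 11.7059*u^2 + 2.6944*u + 4.096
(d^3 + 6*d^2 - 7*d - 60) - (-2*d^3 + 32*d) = 3*d^3 + 6*d^2 - 39*d - 60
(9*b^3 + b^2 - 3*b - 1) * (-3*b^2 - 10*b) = -27*b^5 - 93*b^4 - b^3 + 33*b^2 + 10*b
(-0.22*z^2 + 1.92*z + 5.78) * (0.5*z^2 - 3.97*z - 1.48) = -0.11*z^4 + 1.8334*z^3 - 4.4068*z^2 - 25.7882*z - 8.5544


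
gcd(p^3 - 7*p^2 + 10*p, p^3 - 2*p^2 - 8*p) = p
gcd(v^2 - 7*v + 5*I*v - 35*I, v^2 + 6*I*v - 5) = v + 5*I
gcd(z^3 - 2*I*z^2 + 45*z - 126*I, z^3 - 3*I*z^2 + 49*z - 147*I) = z^2 + 4*I*z + 21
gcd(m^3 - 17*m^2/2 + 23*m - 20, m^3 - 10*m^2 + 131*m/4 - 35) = m^2 - 13*m/2 + 10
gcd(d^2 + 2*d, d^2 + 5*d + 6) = d + 2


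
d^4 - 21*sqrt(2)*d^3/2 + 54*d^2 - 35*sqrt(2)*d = d*(d - 7*sqrt(2))*(d - 5*sqrt(2)/2)*(d - sqrt(2))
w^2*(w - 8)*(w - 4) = w^4 - 12*w^3 + 32*w^2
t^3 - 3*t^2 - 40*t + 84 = (t - 7)*(t - 2)*(t + 6)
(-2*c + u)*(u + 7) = -2*c*u - 14*c + u^2 + 7*u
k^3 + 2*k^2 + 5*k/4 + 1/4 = (k + 1/2)^2*(k + 1)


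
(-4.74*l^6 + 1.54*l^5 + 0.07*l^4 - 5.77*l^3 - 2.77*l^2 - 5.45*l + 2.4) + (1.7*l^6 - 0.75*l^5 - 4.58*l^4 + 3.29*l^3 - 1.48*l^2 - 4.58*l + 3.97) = -3.04*l^6 + 0.79*l^5 - 4.51*l^4 - 2.48*l^3 - 4.25*l^2 - 10.03*l + 6.37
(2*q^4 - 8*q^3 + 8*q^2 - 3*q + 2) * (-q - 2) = -2*q^5 + 4*q^4 + 8*q^3 - 13*q^2 + 4*q - 4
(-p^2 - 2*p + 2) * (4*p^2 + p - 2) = -4*p^4 - 9*p^3 + 8*p^2 + 6*p - 4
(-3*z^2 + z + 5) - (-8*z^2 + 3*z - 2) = 5*z^2 - 2*z + 7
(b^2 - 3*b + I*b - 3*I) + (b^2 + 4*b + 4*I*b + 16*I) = 2*b^2 + b + 5*I*b + 13*I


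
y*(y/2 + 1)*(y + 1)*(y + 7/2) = y^4/2 + 13*y^3/4 + 25*y^2/4 + 7*y/2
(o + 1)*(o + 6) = o^2 + 7*o + 6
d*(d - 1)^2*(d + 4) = d^4 + 2*d^3 - 7*d^2 + 4*d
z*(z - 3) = z^2 - 3*z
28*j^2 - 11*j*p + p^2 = (-7*j + p)*(-4*j + p)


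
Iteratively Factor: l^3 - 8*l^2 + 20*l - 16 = (l - 2)*(l^2 - 6*l + 8) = (l - 4)*(l - 2)*(l - 2)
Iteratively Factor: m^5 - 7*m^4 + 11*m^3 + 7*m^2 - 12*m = (m - 3)*(m^4 - 4*m^3 - m^2 + 4*m) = m*(m - 3)*(m^3 - 4*m^2 - m + 4) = m*(m - 3)*(m - 1)*(m^2 - 3*m - 4) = m*(m - 3)*(m - 1)*(m + 1)*(m - 4)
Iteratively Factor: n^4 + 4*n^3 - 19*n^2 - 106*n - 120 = (n + 2)*(n^3 + 2*n^2 - 23*n - 60) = (n + 2)*(n + 3)*(n^2 - n - 20) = (n + 2)*(n + 3)*(n + 4)*(n - 5)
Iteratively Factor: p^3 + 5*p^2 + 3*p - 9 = (p + 3)*(p^2 + 2*p - 3) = (p + 3)^2*(p - 1)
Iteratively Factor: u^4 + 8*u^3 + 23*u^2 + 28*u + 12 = (u + 2)*(u^3 + 6*u^2 + 11*u + 6) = (u + 1)*(u + 2)*(u^2 + 5*u + 6) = (u + 1)*(u + 2)^2*(u + 3)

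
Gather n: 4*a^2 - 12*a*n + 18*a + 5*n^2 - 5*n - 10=4*a^2 + 18*a + 5*n^2 + n*(-12*a - 5) - 10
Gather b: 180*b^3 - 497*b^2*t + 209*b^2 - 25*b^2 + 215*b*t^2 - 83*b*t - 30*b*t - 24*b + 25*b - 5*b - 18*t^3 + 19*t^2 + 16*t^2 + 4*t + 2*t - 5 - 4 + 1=180*b^3 + b^2*(184 - 497*t) + b*(215*t^2 - 113*t - 4) - 18*t^3 + 35*t^2 + 6*t - 8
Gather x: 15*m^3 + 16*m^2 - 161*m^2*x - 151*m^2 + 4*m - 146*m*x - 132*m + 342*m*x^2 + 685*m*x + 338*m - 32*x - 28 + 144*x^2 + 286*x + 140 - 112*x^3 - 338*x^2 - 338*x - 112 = 15*m^3 - 135*m^2 + 210*m - 112*x^3 + x^2*(342*m - 194) + x*(-161*m^2 + 539*m - 84)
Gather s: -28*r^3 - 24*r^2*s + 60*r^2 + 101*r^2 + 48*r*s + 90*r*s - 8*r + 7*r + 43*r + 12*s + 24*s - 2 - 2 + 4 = -28*r^3 + 161*r^2 + 42*r + s*(-24*r^2 + 138*r + 36)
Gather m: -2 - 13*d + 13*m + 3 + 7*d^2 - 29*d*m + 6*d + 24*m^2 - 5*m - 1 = 7*d^2 - 7*d + 24*m^2 + m*(8 - 29*d)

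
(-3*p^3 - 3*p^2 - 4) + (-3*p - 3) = -3*p^3 - 3*p^2 - 3*p - 7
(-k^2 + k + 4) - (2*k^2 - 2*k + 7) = -3*k^2 + 3*k - 3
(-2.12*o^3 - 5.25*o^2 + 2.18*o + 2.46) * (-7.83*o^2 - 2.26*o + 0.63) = 16.5996*o^5 + 45.8987*o^4 - 6.54*o^3 - 27.4961*o^2 - 4.1862*o + 1.5498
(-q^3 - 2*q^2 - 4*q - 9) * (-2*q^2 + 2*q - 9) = 2*q^5 + 2*q^4 + 13*q^3 + 28*q^2 + 18*q + 81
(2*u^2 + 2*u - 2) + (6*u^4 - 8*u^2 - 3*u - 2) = 6*u^4 - 6*u^2 - u - 4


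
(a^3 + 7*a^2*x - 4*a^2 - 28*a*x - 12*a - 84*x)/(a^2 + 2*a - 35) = (a^3 + 7*a^2*x - 4*a^2 - 28*a*x - 12*a - 84*x)/(a^2 + 2*a - 35)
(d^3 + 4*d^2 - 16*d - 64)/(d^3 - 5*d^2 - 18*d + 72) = (d^2 - 16)/(d^2 - 9*d + 18)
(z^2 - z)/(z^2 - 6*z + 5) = z/(z - 5)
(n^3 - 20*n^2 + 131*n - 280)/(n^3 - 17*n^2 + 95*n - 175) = (n - 8)/(n - 5)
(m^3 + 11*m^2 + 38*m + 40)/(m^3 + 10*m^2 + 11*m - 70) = (m^2 + 6*m + 8)/(m^2 + 5*m - 14)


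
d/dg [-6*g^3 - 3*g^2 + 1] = 6*g*(-3*g - 1)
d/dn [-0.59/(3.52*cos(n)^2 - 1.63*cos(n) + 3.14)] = (0.9617 - 4.1536*cos(n))*sin(n)/(3.52*cos(n)^2 - 1.63*cos(n) + 3.14)^2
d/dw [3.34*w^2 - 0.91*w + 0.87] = 6.68*w - 0.91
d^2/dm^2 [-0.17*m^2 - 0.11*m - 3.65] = -0.340000000000000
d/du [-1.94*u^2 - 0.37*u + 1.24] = -3.88*u - 0.37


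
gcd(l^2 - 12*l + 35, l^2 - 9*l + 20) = l - 5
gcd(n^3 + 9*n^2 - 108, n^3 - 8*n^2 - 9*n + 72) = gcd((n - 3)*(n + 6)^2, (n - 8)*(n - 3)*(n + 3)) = n - 3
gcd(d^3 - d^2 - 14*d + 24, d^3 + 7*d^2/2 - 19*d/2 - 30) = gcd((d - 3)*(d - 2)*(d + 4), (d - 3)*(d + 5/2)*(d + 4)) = d^2 + d - 12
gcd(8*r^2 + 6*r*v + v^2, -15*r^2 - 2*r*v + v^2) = 1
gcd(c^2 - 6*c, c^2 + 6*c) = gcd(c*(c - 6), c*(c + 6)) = c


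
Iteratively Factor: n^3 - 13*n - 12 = (n - 4)*(n^2 + 4*n + 3) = (n - 4)*(n + 3)*(n + 1)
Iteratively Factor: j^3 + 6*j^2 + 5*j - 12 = (j + 3)*(j^2 + 3*j - 4) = (j + 3)*(j + 4)*(j - 1)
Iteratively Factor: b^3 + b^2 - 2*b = (b - 1)*(b^2 + 2*b) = b*(b - 1)*(b + 2)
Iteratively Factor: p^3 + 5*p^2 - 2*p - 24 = (p + 3)*(p^2 + 2*p - 8) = (p - 2)*(p + 3)*(p + 4)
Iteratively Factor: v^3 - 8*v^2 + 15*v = (v - 3)*(v^2 - 5*v) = (v - 5)*(v - 3)*(v)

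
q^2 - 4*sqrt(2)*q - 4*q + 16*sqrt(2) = (q - 4)*(q - 4*sqrt(2))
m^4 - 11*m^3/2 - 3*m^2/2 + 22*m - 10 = (m - 5)*(m - 2)*(m - 1/2)*(m + 2)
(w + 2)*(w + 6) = w^2 + 8*w + 12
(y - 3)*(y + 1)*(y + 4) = y^3 + 2*y^2 - 11*y - 12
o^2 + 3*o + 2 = (o + 1)*(o + 2)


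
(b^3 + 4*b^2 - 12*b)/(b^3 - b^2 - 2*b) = (b + 6)/(b + 1)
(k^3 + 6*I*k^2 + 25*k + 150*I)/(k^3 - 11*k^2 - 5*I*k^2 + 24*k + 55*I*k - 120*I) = (k^2 + 11*I*k - 30)/(k^2 - 11*k + 24)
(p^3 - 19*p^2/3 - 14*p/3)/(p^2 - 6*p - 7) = p*(3*p + 2)/(3*(p + 1))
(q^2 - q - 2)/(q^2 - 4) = (q + 1)/(q + 2)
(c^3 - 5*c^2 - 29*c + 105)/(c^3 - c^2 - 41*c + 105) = (c^2 - 2*c - 35)/(c^2 + 2*c - 35)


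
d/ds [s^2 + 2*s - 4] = 2*s + 2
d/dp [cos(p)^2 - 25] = -sin(2*p)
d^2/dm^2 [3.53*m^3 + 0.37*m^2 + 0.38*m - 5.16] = 21.18*m + 0.74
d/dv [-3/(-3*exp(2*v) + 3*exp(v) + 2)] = (9 - 18*exp(v))*exp(v)/(-3*exp(2*v) + 3*exp(v) + 2)^2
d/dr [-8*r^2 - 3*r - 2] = -16*r - 3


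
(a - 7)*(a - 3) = a^2 - 10*a + 21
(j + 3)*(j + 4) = j^2 + 7*j + 12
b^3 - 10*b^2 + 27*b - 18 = (b - 6)*(b - 3)*(b - 1)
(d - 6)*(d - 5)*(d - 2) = d^3 - 13*d^2 + 52*d - 60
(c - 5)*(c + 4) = c^2 - c - 20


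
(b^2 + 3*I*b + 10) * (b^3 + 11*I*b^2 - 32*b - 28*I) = b^5 + 14*I*b^4 - 55*b^3 - 14*I*b^2 - 236*b - 280*I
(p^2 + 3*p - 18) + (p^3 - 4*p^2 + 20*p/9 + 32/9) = p^3 - 3*p^2 + 47*p/9 - 130/9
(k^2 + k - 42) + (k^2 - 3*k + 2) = 2*k^2 - 2*k - 40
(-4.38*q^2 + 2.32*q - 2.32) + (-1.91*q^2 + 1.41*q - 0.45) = -6.29*q^2 + 3.73*q - 2.77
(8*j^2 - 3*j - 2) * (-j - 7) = -8*j^3 - 53*j^2 + 23*j + 14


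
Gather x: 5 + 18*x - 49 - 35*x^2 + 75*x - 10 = -35*x^2 + 93*x - 54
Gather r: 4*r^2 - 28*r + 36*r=4*r^2 + 8*r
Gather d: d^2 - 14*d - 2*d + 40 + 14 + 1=d^2 - 16*d + 55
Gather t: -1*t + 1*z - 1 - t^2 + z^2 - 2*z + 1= -t^2 - t + z^2 - z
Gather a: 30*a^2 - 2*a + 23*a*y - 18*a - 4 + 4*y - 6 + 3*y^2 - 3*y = 30*a^2 + a*(23*y - 20) + 3*y^2 + y - 10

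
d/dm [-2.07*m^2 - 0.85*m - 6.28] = -4.14*m - 0.85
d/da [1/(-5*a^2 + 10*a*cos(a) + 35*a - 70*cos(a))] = (2*a*sin(a) + 2*a - 14*sin(a) - 2*cos(a) - 7)/(5*(a - 7)^2*(a - 2*cos(a))^2)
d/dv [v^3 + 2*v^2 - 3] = v*(3*v + 4)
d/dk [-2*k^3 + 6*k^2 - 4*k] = -6*k^2 + 12*k - 4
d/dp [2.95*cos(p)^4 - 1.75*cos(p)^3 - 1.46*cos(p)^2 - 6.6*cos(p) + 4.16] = (-11.8*cos(p)^3 + 5.25*cos(p)^2 + 2.92*cos(p) + 6.6)*sin(p)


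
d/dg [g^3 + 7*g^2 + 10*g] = 3*g^2 + 14*g + 10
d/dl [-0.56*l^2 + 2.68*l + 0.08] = 2.68 - 1.12*l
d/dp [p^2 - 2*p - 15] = 2*p - 2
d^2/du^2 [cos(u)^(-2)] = 2*(2 - cos(2*u))/cos(u)^4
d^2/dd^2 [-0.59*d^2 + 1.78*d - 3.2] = -1.18000000000000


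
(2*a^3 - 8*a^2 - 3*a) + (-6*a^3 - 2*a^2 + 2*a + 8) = -4*a^3 - 10*a^2 - a + 8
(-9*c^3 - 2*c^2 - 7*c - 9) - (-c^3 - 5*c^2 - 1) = -8*c^3 + 3*c^2 - 7*c - 8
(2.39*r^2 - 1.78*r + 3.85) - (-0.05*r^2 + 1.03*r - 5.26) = 2.44*r^2 - 2.81*r + 9.11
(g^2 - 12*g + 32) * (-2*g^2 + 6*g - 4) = -2*g^4 + 30*g^3 - 140*g^2 + 240*g - 128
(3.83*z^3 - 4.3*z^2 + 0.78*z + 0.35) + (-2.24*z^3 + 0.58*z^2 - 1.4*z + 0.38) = 1.59*z^3 - 3.72*z^2 - 0.62*z + 0.73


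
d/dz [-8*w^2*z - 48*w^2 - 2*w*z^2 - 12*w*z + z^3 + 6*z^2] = -8*w^2 - 4*w*z - 12*w + 3*z^2 + 12*z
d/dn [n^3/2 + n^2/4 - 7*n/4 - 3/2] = 3*n^2/2 + n/2 - 7/4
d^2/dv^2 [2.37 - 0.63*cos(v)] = 0.63*cos(v)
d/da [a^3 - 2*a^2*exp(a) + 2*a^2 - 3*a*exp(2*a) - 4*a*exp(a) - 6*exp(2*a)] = -2*a^2*exp(a) + 3*a^2 - 6*a*exp(2*a) - 8*a*exp(a) + 4*a - 15*exp(2*a) - 4*exp(a)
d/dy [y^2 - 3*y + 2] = 2*y - 3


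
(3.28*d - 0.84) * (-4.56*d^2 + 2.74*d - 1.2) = -14.9568*d^3 + 12.8176*d^2 - 6.2376*d + 1.008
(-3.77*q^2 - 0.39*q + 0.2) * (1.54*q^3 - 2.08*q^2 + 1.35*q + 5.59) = -5.8058*q^5 + 7.241*q^4 - 3.9703*q^3 - 22.0168*q^2 - 1.9101*q + 1.118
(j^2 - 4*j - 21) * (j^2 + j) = j^4 - 3*j^3 - 25*j^2 - 21*j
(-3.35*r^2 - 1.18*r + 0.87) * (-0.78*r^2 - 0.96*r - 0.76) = 2.613*r^4 + 4.1364*r^3 + 3.0002*r^2 + 0.0616*r - 0.6612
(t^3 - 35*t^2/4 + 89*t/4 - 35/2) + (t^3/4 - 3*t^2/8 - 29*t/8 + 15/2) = 5*t^3/4 - 73*t^2/8 + 149*t/8 - 10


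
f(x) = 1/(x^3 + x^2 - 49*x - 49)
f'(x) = (-3*x^2 - 2*x + 49)/(x^3 + x^2 - 49*x - 49)^2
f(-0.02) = -0.02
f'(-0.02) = 0.02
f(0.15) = -0.02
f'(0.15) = 0.02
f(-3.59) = 0.01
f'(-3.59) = 0.00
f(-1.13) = 0.16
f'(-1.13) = 1.23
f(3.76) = -0.01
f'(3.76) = -0.00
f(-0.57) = -0.05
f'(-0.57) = 0.11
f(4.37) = -0.01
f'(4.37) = -0.00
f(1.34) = -0.01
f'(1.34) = 0.00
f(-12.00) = 0.00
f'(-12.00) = 0.00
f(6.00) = -0.01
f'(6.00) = -0.00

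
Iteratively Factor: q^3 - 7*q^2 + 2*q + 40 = (q + 2)*(q^2 - 9*q + 20) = (q - 5)*(q + 2)*(q - 4)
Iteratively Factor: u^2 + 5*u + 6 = (u + 2)*(u + 3)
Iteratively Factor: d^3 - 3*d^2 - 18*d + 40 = (d - 2)*(d^2 - d - 20) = (d - 5)*(d - 2)*(d + 4)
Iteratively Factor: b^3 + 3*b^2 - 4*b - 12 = (b - 2)*(b^2 + 5*b + 6) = (b - 2)*(b + 2)*(b + 3)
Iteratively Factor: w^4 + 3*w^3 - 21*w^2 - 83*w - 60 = (w + 4)*(w^3 - w^2 - 17*w - 15) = (w - 5)*(w + 4)*(w^2 + 4*w + 3) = (w - 5)*(w + 1)*(w + 4)*(w + 3)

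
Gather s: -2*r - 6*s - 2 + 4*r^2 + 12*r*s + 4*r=4*r^2 + 2*r + s*(12*r - 6) - 2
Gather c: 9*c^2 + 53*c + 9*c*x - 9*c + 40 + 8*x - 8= 9*c^2 + c*(9*x + 44) + 8*x + 32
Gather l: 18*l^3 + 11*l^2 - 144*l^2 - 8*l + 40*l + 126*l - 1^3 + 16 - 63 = 18*l^3 - 133*l^2 + 158*l - 48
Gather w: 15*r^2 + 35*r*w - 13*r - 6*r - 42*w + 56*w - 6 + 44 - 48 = 15*r^2 - 19*r + w*(35*r + 14) - 10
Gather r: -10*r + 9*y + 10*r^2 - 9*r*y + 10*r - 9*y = 10*r^2 - 9*r*y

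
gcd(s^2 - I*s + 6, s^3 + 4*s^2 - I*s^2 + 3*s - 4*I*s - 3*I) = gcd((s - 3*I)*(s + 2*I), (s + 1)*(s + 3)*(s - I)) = 1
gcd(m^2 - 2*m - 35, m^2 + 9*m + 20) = m + 5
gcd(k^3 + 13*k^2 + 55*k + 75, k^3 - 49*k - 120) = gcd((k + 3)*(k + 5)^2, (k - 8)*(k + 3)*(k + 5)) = k^2 + 8*k + 15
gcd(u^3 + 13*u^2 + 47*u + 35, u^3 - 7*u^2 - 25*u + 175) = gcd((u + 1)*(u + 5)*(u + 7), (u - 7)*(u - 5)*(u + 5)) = u + 5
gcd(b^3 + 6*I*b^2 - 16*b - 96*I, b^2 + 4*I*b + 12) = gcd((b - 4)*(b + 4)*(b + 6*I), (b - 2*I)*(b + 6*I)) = b + 6*I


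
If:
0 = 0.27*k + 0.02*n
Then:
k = -0.0740740740740741*n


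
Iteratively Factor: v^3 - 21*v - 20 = (v - 5)*(v^2 + 5*v + 4) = (v - 5)*(v + 4)*(v + 1)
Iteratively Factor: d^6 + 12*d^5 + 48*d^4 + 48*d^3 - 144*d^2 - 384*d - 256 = (d + 2)*(d^5 + 10*d^4 + 28*d^3 - 8*d^2 - 128*d - 128) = (d + 2)^2*(d^4 + 8*d^3 + 12*d^2 - 32*d - 64) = (d - 2)*(d + 2)^2*(d^3 + 10*d^2 + 32*d + 32) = (d - 2)*(d + 2)^2*(d + 4)*(d^2 + 6*d + 8) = (d - 2)*(d + 2)^3*(d + 4)*(d + 4)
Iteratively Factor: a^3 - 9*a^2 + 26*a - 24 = (a - 3)*(a^2 - 6*a + 8) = (a - 4)*(a - 3)*(a - 2)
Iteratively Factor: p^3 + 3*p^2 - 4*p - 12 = (p + 3)*(p^2 - 4) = (p + 2)*(p + 3)*(p - 2)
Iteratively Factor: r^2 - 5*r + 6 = (r - 3)*(r - 2)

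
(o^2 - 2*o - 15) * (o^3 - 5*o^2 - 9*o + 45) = o^5 - 7*o^4 - 14*o^3 + 138*o^2 + 45*o - 675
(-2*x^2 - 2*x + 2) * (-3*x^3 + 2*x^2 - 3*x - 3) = 6*x^5 + 2*x^4 - 4*x^3 + 16*x^2 - 6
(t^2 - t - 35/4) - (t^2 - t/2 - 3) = -t/2 - 23/4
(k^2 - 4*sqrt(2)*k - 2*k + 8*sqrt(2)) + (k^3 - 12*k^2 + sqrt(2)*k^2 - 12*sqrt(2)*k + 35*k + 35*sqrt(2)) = k^3 - 11*k^2 + sqrt(2)*k^2 - 16*sqrt(2)*k + 33*k + 43*sqrt(2)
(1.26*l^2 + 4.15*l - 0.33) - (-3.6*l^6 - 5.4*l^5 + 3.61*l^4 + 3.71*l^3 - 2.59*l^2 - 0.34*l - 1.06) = 3.6*l^6 + 5.4*l^5 - 3.61*l^4 - 3.71*l^3 + 3.85*l^2 + 4.49*l + 0.73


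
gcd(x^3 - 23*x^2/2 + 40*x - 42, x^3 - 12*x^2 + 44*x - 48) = x^2 - 8*x + 12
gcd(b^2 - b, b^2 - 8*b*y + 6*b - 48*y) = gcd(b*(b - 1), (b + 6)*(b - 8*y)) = 1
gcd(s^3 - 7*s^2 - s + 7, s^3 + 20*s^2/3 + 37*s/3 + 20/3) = s + 1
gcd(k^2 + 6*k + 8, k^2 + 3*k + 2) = k + 2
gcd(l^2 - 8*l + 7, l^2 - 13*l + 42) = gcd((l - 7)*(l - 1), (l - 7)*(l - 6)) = l - 7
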